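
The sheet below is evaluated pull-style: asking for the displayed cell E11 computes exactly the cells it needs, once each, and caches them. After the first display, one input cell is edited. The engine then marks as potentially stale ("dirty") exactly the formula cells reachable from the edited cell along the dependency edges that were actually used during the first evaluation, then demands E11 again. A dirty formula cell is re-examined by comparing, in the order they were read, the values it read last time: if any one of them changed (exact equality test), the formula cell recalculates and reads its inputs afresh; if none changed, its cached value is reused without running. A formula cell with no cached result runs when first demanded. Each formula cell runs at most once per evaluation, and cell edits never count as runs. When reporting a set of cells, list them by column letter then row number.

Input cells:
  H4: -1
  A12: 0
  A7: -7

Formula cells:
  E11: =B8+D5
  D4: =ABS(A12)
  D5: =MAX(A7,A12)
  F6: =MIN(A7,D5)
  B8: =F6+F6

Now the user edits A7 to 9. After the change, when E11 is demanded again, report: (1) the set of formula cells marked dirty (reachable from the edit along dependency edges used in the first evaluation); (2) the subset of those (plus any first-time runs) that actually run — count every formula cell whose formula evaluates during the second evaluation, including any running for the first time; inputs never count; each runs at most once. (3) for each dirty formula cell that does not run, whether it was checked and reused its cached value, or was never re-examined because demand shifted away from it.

The edit dirties: B8, D5, E11, F6.
4 formula cells run: B8, D5, E11, F6.
No dirty formula cell escaped a run.

First demand of the output computes:
  D5 = MAX(-7, 0) = 0
  F6 = MIN(-7, 0) = -7
  B8 = -7 + -7 = -14
  E11 = -14 + 0 = -14

After the edit, cleaning proceeds:
  D5: a read changed (A7 -7->9) — executes, giving 9.
  F6: a read changed (A7 -7->9; D5 0->9) — executes, giving 9.
  B8: a read changed (F6 -7->9; F6 -7->9) — executes, giving 18.
  E11: a read changed (B8 -14->18; D5 0->9) — executes, giving 27.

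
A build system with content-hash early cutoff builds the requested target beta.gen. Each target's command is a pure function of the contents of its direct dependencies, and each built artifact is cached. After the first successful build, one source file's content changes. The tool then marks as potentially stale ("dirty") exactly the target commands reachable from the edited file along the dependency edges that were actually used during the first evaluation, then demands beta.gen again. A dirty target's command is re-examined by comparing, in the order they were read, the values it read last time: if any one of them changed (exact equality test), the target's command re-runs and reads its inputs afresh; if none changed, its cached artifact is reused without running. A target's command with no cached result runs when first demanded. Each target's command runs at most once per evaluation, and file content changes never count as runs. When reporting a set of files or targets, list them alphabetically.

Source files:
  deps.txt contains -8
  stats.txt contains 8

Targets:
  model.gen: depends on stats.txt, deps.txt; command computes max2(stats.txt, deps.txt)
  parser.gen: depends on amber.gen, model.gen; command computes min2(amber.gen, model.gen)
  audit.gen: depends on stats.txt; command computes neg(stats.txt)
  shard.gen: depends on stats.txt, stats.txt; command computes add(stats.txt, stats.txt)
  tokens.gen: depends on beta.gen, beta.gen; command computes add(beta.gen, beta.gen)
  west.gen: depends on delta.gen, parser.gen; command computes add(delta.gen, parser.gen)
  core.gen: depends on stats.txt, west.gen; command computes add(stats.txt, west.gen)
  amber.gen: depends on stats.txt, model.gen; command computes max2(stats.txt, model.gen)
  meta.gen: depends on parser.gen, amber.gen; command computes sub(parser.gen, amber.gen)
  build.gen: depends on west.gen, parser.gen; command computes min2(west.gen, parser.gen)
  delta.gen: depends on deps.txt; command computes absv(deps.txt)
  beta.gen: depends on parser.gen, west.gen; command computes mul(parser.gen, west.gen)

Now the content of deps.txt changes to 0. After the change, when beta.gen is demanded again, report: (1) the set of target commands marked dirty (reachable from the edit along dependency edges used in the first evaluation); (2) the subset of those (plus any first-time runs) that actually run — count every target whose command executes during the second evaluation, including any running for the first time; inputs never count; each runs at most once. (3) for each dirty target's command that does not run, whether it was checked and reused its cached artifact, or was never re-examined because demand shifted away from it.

Marked dirty: amber.gen, beta.gen, delta.gen, model.gen, parser.gen, west.gen.
Target commands that run: beta.gen, delta.gen, model.gen, west.gen — 4 in total.
Checked but reused from cache: amber.gen, parser.gen.
Key observation: the cutoff stops propagation at amber.gen — its inputs' values are unchanged, so it reuses its cache.

First evaluation (everything demanded from the output):
  delta.gen = absv(-8) = 8
  model.gen = max2(8, -8) = 8
  amber.gen = max2(8, 8) = 8
  parser.gen = min2(8, 8) = 8
  west.gen = add(8, 8) = 16
  beta.gen = mul(8, 16) = 128

Propagation after the edit:
  delta.gen: runs — deps.txt -8->0; result 0.
  model.gen: runs — deps.txt -8->0; result 8 (same value as before).
  amber.gen: checked — values it read are unchanged (stats.txt unchanged, model.gen unchanged); reused cached 8 without running.
  parser.gen: checked — values it read are unchanged (amber.gen unchanged, model.gen unchanged); reused cached 8 without running.
  west.gen: runs — delta.gen 8->0; result 8.
  beta.gen: runs — west.gen 16->8; result 64.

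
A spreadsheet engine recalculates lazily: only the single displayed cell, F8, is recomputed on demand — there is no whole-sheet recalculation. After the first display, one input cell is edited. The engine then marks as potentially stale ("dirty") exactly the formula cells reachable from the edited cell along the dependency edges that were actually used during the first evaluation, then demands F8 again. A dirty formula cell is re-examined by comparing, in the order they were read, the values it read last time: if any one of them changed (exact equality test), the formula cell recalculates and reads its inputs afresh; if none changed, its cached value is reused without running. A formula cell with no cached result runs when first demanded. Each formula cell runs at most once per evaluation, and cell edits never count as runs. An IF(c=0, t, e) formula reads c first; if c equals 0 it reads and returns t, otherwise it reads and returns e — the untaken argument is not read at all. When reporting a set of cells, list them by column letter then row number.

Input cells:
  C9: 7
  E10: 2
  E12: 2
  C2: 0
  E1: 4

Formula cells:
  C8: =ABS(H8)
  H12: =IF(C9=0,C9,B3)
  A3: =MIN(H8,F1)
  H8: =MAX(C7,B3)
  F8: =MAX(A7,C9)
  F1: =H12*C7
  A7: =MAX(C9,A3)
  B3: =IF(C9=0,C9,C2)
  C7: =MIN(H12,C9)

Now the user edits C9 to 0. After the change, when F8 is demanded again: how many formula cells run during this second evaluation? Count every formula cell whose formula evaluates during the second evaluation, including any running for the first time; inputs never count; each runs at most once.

First evaluation (everything demanded from the output):
  B3 = IF(C9=0: C9=7 -> else branch C2) = 0
  H12 = IF(C9=0: C9=7 -> else branch B3) = 0
  C7 = MIN(0, 7) = 0
  F1 = 0 * 0 = 0
  H8 = MAX(0, 0) = 0
  A3 = MIN(0, 0) = 0
  A7 = MAX(7, 0) = 7
  F8 = MAX(7, 7) = 7

Propagation after the edit:
  B3: runs — C9 7->0; result 0 (same value as before).
  H12: runs — C9 7->0; result 0 (same value as before).
  C7: runs — C9 7->0; result 0 (same value as before).
  F1: checked — values it read are unchanged (H12 unchanged, C7 unchanged); reused cached 0 without running.
  H8: checked — values it read are unchanged (C7 unchanged, B3 unchanged); reused cached 0 without running.
  A3: checked — values it read are unchanged (H8 unchanged, F1 unchanged); reused cached 0 without running.
  A7: runs — C9 7->0; result 0.
  F8: runs — A7 7->0; C9 7->0; result 0.

Key observation: the cutoff stops propagation at H8 — its inputs' values are unchanged, so it reuses its cache.

Formula cells that run: A7, B3, C7, F8, H12 — 5 in total.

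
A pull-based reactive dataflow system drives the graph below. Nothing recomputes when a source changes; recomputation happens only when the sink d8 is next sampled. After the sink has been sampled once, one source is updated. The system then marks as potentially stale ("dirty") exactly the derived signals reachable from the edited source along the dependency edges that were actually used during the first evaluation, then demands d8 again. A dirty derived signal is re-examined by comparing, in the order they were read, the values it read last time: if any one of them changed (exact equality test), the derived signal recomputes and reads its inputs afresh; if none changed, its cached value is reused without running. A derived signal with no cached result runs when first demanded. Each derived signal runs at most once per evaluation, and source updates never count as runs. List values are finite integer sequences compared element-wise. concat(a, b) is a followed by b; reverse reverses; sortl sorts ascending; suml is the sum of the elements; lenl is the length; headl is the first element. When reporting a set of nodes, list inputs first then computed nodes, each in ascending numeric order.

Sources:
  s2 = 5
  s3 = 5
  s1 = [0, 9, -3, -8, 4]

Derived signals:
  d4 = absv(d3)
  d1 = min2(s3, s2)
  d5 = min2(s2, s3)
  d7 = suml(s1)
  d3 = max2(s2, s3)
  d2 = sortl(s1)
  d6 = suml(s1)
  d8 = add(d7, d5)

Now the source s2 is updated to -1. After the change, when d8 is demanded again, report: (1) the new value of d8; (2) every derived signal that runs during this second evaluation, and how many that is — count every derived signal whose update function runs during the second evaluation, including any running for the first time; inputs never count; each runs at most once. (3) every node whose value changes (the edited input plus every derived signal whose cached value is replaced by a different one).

First evaluation (everything demanded from the output):
  d5 = min2(5, 5) = 5
  d7 = suml([0, 9, -3, -8, 4]) = 2
  d8 = add(2, 5) = 7

Propagation after the edit:
  d5: runs — s2 5->-1; result -1.
  d8: runs — d5 5->-1; result 1.

New value of d8: 1.
Derived signals that run: d5, d8 — 2 in total.
Values that change: s2, d5, d8.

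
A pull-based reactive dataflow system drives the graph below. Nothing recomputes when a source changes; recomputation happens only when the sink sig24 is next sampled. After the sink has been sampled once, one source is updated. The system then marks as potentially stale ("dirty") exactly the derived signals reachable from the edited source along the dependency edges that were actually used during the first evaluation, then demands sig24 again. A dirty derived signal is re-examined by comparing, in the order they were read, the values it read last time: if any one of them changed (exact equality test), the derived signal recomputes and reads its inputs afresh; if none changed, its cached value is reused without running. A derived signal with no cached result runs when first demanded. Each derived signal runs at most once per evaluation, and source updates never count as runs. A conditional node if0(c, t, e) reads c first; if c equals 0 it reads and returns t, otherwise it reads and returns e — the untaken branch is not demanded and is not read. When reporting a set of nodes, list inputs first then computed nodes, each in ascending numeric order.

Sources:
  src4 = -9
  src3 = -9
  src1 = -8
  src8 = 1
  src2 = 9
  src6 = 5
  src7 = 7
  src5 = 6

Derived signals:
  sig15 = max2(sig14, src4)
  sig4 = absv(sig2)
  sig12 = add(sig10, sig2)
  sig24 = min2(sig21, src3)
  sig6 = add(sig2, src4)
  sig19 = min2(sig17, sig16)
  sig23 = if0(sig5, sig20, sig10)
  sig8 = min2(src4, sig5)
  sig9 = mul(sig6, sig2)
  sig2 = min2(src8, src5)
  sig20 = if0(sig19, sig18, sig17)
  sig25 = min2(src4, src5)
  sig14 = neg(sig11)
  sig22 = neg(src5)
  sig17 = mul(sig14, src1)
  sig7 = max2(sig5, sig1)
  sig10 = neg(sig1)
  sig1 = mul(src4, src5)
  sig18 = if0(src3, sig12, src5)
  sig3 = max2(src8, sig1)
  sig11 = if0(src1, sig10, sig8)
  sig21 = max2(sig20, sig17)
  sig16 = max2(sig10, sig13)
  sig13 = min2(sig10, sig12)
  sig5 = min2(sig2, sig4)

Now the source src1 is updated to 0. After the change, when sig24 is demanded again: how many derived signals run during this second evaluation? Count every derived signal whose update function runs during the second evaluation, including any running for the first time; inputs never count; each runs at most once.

Derived signals that run: sig11, sig14, sig17, sig18, sig19, sig20, sig21, sig24 — 8 in total.
Key observation: a condition flipped, so demand reaches new nodes — sig18 runs for the first time.

First evaluation (everything demanded from the output):
  sig1 = mul(-9, 6) = -54
  sig2 = min2(1, 6) = 1
  sig4 = absv(1) = 1
  sig5 = min2(1, 1) = 1
  sig8 = min2(-9, 1) = -9
  sig10 = neg(-54) = 54
  sig11 = if0(src1=-8 -> else branch sig8) = -9
  sig12 = add(54, 1) = 55
  sig13 = min2(54, 55) = 54
  sig14 = neg(-9) = 9
  sig16 = max2(54, 54) = 54
  sig17 = mul(9, -8) = -72
  sig19 = min2(-72, 54) = -72
  sig20 = if0(sig19=-72 -> else branch sig17) = -72
  sig21 = max2(-72, -72) = -72
  sig24 = min2(-72, -9) = -72

Propagation after the edit:
  sig11: runs — src1 -8->0; result 54.
  sig14: runs — sig11 -9->54; result -54.
  sig17: runs — sig14 9->-54; src1 -8->0; result 0.
  sig18: demanded for the first time — runs, produces 6.
  sig19: runs — sig17 -72->0; result 0.
  sig20: runs — sig19 -72->0; sig17 -72->0; result 6.
  sig21: runs — sig20 -72->6; sig17 -72->0; result 6.
  sig24: runs — sig21 -72->6; result -9.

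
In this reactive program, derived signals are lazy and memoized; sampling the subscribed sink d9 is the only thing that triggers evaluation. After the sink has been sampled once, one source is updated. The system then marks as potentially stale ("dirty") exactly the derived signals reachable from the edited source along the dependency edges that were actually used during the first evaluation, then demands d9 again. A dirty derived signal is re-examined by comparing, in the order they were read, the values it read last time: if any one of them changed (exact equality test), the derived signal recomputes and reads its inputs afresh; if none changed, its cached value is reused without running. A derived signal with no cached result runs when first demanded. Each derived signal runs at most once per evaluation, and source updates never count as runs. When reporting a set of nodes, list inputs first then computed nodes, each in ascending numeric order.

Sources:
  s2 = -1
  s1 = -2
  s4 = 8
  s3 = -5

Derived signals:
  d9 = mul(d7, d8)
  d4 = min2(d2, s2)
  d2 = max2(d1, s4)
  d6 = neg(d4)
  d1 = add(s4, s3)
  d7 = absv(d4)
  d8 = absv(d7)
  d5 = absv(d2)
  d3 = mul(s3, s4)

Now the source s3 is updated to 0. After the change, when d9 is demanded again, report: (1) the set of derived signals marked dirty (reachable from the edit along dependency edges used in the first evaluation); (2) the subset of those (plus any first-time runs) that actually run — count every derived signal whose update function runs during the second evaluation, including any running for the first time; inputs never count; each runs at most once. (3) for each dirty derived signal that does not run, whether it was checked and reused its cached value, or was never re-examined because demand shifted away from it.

The edit dirties: d1, d2, d4, d7, d8, d9.
2 derived signals run: d1, d2.
Cache hits after checking: d4, d7, d8, d9.
Note the absorption at d2: it re-runs yet its value is the same, leaving the output's value untouched.

First demand of the output computes:
  d1 = add(8, -5) = 3
  d2 = max2(3, 8) = 8
  d4 = min2(8, -1) = -1
  d7 = absv(-1) = 1
  d8 = absv(1) = 1
  d9 = mul(1, 1) = 1

After the edit, cleaning proceeds:
  d1: a read changed (s3 -5->0) — executes, giving 8.
  d2: a read changed (d1 3->8) — executes, giving 8 — identical to its old value.
  d4: dirty, but its reads are unchanged (d2 unchanged, s2 unchanged); cached -1 stands.
  d7: dirty, but its reads are unchanged (d4 unchanged); cached 1 stands.
  d8: dirty, but its reads are unchanged (d7 unchanged); cached 1 stands.
  d9: dirty, but its reads are unchanged (d7 unchanged, d8 unchanged); cached 1 stands.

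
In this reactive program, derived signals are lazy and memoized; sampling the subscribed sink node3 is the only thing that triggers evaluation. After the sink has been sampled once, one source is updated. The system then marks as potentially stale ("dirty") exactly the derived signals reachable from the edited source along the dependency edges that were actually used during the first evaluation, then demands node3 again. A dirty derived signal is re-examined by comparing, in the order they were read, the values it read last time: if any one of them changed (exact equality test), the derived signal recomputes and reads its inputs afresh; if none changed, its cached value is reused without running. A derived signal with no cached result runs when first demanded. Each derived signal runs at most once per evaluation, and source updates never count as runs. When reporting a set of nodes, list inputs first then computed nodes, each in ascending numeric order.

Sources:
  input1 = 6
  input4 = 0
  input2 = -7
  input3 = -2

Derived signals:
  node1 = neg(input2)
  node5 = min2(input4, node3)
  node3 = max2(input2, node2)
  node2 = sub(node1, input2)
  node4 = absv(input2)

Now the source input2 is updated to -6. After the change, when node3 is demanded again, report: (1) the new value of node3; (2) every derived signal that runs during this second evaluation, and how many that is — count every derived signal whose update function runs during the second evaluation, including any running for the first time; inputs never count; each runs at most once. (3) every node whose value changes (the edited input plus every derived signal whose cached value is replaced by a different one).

First demand of the output computes:
  node1 = neg(-7) = 7
  node2 = sub(7, -7) = 14
  node3 = max2(-7, 14) = 14

After the edit, cleaning proceeds:
  node1: a read changed (input2 -7->-6) — executes, giving 6.
  node2: a read changed (node1 7->6; input2 -7->-6) — executes, giving 12.
  node3: a read changed (input2 -7->-6; node2 14->12) — executes, giving 12.

Demanding node3 again yields 12.
3 derived signals run: node1, node2, node3.
The nodes whose values change: input2, node1, node2, node3.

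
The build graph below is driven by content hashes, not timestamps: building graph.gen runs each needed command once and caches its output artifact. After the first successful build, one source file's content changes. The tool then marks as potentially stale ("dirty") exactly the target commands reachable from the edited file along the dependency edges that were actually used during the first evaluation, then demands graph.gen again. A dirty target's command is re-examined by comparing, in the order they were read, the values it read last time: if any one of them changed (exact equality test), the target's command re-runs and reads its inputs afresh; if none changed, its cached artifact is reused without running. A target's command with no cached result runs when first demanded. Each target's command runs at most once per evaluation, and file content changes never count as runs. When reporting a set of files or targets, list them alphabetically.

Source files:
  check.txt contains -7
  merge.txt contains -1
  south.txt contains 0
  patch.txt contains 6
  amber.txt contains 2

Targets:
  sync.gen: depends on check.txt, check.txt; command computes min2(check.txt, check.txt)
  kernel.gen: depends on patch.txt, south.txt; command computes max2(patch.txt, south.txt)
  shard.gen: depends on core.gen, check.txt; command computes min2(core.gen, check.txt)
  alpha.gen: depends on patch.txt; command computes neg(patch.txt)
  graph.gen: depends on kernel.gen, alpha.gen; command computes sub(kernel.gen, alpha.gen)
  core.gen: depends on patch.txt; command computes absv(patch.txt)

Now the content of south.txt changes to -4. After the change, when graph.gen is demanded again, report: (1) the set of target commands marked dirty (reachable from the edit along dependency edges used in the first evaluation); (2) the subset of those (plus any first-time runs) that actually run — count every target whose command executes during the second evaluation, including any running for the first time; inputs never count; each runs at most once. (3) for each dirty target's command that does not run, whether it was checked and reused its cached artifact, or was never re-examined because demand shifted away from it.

Dirty set: graph.gen, kernel.gen.
Run set: kernel.gen (1 run).
Re-examined without running (cache reused): graph.gen.
The important point: kernel.gen recomputes to an identical value, and the output ends up unchanged.

Initial pass — values computed on the first demand:
  alpha.gen = neg(6) = -6
  kernel.gen = max2(6, 0) = 6
  graph.gen = sub(6, -6) = 12

Second demand — change propagation:
  kernel.gen: re-runs because south.txt 0->-4; new result 6 (unchanged).
  graph.gen: re-examined; everything it read last time is the same (kernel.gen unchanged, alpha.gen unchanged) — cache 12 kept, no run.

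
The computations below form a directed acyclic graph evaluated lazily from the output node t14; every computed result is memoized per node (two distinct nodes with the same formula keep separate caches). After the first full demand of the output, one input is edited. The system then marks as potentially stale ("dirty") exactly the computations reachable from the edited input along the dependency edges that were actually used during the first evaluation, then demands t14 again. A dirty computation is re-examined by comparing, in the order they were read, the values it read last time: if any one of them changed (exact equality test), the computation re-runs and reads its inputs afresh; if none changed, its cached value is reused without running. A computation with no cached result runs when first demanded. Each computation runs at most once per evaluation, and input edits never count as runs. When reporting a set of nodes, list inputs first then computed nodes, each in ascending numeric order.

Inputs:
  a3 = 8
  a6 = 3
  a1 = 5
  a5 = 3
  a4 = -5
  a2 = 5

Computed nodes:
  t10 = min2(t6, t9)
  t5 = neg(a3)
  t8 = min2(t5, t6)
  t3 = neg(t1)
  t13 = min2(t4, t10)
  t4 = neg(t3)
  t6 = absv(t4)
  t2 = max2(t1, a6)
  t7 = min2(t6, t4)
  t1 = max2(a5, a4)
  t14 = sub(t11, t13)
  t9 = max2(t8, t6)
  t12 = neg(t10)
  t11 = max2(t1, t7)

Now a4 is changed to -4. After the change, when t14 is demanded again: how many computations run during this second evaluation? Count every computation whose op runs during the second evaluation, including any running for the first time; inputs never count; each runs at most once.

First demand of the output computes:
  t1 = max2(3, -5) = 3
  t3 = neg(3) = -3
  t4 = neg(-3) = 3
  t5 = neg(8) = -8
  t6 = absv(3) = 3
  t7 = min2(3, 3) = 3
  t8 = min2(-8, 3) = -8
  t9 = max2(-8, 3) = 3
  t10 = min2(3, 3) = 3
  t11 = max2(3, 3) = 3
  t13 = min2(3, 3) = 3
  t14 = sub(3, 3) = 0

After the edit, cleaning proceeds:
  t1: a read changed (a4 -5->-4) — executes, giving 3 — identical to its old value.
  t3: dirty, but its reads are unchanged (t1 unchanged); cached -3 stands.
  t4: dirty, but its reads are unchanged (t3 unchanged); cached 3 stands.
  t6: dirty, but its reads are unchanged (t4 unchanged); cached 3 stands.
  t7: dirty, but its reads are unchanged (t6 unchanged, t4 unchanged); cached 3 stands.
  t8: dirty, but its reads are unchanged (t5 unchanged, t6 unchanged); cached -8 stands.
  t9: dirty, but its reads are unchanged (t8 unchanged, t6 unchanged); cached 3 stands.
  t10: dirty, but its reads are unchanged (t6 unchanged, t9 unchanged); cached 3 stands.
  t11: dirty, but its reads are unchanged (t1 unchanged, t7 unchanged); cached 3 stands.
  t13: dirty, but its reads are unchanged (t4 unchanged, t10 unchanged); cached 3 stands.
  t14: dirty, but its reads are unchanged (t11 unchanged, t13 unchanged); cached 0 stands.

Note the absorption at t1: it re-runs yet its value is the same, leaving the output's value untouched.

1 computations run: t1.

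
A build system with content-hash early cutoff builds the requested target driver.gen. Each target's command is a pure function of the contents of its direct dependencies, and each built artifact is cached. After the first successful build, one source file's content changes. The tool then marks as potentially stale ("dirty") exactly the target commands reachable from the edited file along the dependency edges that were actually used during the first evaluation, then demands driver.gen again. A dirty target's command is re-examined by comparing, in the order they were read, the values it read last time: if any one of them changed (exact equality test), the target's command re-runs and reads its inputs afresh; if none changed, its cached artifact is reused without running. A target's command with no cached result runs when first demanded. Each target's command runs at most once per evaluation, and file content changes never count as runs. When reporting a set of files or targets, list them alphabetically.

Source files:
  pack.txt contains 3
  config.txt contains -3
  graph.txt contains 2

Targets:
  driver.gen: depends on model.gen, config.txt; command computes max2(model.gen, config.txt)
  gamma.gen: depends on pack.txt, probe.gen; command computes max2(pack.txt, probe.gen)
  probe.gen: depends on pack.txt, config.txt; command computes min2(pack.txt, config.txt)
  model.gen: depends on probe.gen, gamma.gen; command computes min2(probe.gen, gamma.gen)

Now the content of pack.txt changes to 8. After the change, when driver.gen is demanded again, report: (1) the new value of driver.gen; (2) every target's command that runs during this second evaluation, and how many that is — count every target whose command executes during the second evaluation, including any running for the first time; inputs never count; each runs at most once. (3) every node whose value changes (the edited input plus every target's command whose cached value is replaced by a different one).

First evaluation (everything demanded from the output):
  probe.gen = min2(3, -3) = -3
  gamma.gen = max2(3, -3) = 3
  model.gen = min2(-3, 3) = -3
  driver.gen = max2(-3, -3) = -3

Propagation after the edit:
  probe.gen: runs — pack.txt 3->8; result -3 (same value as before).
  gamma.gen: runs — pack.txt 3->8; result 8.
  model.gen: runs — gamma.gen 3->8; result -3 (same value as before).
  driver.gen: checked — values it read are unchanged (model.gen unchanged, config.txt unchanged); reused cached -3 without running.

Key observation: the cutoff stops propagation at driver.gen — its inputs' values are unchanged, so it reuses its cache.

New value of driver.gen: -3.
Target commands that run: gamma.gen, model.gen, probe.gen — 3 in total.
Values that change: gamma.gen, pack.txt.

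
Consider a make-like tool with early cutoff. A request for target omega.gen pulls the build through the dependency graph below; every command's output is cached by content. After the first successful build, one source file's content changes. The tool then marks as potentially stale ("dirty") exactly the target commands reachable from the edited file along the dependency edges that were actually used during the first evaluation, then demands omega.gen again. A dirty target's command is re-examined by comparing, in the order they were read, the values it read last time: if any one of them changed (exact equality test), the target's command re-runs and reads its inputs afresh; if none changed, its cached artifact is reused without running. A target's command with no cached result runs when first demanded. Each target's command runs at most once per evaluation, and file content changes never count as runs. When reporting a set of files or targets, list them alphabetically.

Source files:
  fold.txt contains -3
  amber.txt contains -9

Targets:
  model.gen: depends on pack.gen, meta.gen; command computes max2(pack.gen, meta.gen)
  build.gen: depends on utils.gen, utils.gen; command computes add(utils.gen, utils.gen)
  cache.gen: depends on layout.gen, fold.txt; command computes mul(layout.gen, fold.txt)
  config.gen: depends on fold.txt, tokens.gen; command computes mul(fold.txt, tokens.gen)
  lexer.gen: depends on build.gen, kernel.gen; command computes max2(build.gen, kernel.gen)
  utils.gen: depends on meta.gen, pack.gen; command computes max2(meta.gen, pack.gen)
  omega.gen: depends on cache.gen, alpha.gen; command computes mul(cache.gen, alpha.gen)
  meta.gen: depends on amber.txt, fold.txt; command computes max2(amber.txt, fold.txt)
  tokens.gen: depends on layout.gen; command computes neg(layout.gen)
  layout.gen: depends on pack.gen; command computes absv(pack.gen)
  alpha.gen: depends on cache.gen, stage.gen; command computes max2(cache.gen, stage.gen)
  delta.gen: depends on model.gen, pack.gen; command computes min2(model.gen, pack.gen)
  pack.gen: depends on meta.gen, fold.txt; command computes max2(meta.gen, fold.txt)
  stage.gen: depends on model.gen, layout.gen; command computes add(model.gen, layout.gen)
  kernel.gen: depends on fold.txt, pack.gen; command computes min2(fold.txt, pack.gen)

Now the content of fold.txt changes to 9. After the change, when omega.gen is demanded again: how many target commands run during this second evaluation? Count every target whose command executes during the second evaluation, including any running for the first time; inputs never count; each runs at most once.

8 target commands run: alpha.gen, cache.gen, layout.gen, meta.gen, model.gen, omega.gen, pack.gen, stage.gen.

First demand of the output computes:
  meta.gen = max2(-9, -3) = -3
  pack.gen = max2(-3, -3) = -3
  layout.gen = absv(-3) = 3
  cache.gen = mul(3, -3) = -9
  model.gen = max2(-3, -3) = -3
  stage.gen = add(-3, 3) = 0
  alpha.gen = max2(-9, 0) = 0
  omega.gen = mul(-9, 0) = 0

After the edit, cleaning proceeds:
  meta.gen: a read changed (fold.txt -3->9) — executes, giving 9.
  pack.gen: a read changed (meta.gen -3->9; fold.txt -3->9) — executes, giving 9.
  layout.gen: a read changed (pack.gen -3->9) — executes, giving 9.
  cache.gen: a read changed (layout.gen 3->9; fold.txt -3->9) — executes, giving 81.
  model.gen: a read changed (pack.gen -3->9; meta.gen -3->9) — executes, giving 9.
  stage.gen: a read changed (model.gen -3->9; layout.gen 3->9) — executes, giving 18.
  alpha.gen: a read changed (cache.gen -9->81; stage.gen 0->18) — executes, giving 81.
  omega.gen: a read changed (cache.gen -9->81; alpha.gen 0->81) — executes, giving 6561.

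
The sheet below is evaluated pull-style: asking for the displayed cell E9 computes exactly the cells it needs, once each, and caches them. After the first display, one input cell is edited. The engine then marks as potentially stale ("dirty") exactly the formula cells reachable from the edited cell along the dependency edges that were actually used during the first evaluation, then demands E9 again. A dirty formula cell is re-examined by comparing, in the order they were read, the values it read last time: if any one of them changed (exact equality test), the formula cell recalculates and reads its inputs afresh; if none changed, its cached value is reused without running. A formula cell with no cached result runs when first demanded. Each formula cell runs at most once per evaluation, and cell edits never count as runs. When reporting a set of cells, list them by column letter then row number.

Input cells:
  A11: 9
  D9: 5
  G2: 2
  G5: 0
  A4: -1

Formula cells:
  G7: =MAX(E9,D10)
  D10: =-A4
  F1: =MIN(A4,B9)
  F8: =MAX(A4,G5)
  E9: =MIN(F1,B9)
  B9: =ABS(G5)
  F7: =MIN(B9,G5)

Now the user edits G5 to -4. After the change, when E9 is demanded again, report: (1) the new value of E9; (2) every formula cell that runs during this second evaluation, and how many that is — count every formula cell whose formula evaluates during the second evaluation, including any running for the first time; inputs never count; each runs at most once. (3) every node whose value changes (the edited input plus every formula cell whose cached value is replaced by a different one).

First demand of the output computes:
  B9 = ABS(0) = 0
  F1 = MIN(-1, 0) = -1
  E9 = MIN(-1, 0) = -1

After the edit, cleaning proceeds:
  B9: a read changed (G5 0->-4) — executes, giving 4.
  F1: a read changed (B9 0->4) — executes, giving -1 — identical to its old value.
  E9: a read changed (B9 0->4) — executes, giving -1 — identical to its old value.

Demanding E9 again yields -1.
3 formula cells run: B9, E9, F1.
The nodes whose values change: B9, G5.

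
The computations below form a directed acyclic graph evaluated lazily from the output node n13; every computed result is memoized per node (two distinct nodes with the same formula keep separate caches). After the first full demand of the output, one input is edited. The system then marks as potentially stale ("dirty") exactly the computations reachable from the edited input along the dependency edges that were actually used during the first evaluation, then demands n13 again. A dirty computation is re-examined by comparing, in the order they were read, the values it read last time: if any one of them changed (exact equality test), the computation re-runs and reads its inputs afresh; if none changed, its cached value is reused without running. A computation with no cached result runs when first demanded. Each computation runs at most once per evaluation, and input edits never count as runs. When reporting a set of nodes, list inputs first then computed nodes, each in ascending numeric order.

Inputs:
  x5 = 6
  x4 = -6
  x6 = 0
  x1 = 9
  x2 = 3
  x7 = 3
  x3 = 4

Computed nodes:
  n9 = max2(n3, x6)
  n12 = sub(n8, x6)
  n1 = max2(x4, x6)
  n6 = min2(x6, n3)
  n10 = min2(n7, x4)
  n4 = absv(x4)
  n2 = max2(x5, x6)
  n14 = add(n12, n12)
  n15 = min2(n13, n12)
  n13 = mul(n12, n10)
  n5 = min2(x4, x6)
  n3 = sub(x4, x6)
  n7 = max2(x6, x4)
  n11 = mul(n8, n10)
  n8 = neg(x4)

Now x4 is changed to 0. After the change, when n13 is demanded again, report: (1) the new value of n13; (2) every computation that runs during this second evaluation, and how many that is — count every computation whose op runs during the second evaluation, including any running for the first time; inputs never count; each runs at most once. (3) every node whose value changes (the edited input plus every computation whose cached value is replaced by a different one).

First demand of the output computes:
  n7 = max2(0, -6) = 0
  n8 = neg(-6) = 6
  n10 = min2(0, -6) = -6
  n12 = sub(6, 0) = 6
  n13 = mul(6, -6) = -36

After the edit, cleaning proceeds:
  n7: a read changed (x4 -6->0) — executes, giving 0 — identical to its old value.
  n8: a read changed (x4 -6->0) — executes, giving 0.
  n10: a read changed (x4 -6->0) — executes, giving 0.
  n12: a read changed (n8 6->0) — executes, giving 0.
  n13: a read changed (n12 6->0; n10 -6->0) — executes, giving 0.

Demanding n13 again yields 0.
5 computations run: n7, n8, n10, n12, n13.
The nodes whose values change: x4, n8, n10, n12, n13.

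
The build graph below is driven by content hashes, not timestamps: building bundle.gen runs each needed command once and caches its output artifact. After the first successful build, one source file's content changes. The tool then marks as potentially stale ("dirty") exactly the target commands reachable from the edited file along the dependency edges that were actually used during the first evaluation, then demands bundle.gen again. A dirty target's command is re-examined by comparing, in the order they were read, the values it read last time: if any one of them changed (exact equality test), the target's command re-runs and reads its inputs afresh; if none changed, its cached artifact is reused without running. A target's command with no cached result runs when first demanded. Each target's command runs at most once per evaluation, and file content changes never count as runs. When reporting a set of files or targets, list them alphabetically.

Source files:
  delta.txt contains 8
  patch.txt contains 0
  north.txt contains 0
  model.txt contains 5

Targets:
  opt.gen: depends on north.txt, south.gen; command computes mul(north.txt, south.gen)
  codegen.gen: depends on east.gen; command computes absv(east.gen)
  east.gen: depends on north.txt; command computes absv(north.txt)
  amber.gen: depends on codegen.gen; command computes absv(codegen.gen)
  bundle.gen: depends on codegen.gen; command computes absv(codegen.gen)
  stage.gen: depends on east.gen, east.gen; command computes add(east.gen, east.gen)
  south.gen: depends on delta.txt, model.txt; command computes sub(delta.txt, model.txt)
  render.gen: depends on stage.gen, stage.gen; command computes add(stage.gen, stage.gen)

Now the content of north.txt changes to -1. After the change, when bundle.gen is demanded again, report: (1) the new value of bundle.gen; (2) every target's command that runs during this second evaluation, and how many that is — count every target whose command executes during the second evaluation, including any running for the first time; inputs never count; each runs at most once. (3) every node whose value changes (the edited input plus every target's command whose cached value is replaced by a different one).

bundle.gen now evaluates to 1.
Run set: bundle.gen, codegen.gen, east.gen (3 run).
Changed values: bundle.gen, codegen.gen, east.gen, north.txt.

Initial pass — values computed on the first demand:
  east.gen = absv(0) = 0
  codegen.gen = absv(0) = 0
  bundle.gen = absv(0) = 0

Second demand — change propagation:
  east.gen: re-runs because north.txt 0->-1; new result 1.
  codegen.gen: re-runs because east.gen 0->1; new result 1.
  bundle.gen: re-runs because codegen.gen 0->1; new result 1.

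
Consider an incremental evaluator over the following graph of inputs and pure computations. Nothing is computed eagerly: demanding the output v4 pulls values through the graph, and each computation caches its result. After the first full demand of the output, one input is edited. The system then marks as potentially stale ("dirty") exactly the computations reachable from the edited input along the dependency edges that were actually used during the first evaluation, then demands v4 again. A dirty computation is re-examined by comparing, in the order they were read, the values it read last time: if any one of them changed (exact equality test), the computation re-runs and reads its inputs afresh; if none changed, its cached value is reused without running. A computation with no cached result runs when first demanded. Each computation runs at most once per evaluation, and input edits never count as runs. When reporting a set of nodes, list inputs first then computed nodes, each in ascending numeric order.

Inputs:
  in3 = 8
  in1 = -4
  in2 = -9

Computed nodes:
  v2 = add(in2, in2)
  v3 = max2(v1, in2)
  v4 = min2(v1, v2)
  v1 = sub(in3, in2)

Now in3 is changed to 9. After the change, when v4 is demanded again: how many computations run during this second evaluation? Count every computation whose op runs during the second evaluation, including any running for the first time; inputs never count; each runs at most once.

Run set: v1, v4 (2 run).

Initial pass — values computed on the first demand:
  v1 = sub(8, -9) = 17
  v2 = add(-9, -9) = -18
  v4 = min2(17, -18) = -18

Second demand — change propagation:
  v1: re-runs because in3 8->9; new result 18.
  v4: re-runs because v1 17->18; new result -18 (unchanged).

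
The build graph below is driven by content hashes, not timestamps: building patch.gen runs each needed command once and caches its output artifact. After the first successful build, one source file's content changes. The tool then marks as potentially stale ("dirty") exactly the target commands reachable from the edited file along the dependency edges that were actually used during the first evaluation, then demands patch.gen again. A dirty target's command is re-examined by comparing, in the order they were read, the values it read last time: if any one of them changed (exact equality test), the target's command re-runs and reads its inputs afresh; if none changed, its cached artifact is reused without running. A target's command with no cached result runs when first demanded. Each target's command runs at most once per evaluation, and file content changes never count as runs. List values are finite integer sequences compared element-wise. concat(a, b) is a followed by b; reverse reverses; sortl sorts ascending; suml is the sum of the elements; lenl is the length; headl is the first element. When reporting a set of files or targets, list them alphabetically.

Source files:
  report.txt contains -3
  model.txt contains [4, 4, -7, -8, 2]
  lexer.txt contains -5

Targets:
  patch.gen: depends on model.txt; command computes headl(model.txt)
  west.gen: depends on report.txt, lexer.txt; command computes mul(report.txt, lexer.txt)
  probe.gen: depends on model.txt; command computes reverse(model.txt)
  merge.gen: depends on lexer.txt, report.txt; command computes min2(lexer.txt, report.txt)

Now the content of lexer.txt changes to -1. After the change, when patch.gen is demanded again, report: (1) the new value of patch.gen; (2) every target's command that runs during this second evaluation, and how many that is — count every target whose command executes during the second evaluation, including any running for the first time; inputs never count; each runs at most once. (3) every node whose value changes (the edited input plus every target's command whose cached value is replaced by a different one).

patch.gen now evaluates to 4.
Run set: none (0 run).
Changed values: lexer.txt.
The important point: nothing the output needs ever reads lexer.txt, so the edit is invisible to it.

Initial pass — values computed on the first demand:
  patch.gen = headl([4, 4, -7, -8, 2]) = 4

Second demand — change propagation:
  no demanded computation ever read lexer.txt, so the edit dirties nothing and nothing runs.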